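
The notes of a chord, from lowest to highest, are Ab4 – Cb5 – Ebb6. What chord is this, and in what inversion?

The distinct note names are Ab, Cb, Ebb. Stacked in thirds they read Ab–Cb–Ebb, which is a diminished triad on Ab.
With the root (Ab) in the bass, the chord is in root position (figured bass 5/3).

Ab diminished, root position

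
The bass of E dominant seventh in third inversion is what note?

D

E dominant seventh is E–G#–B–D. Third inversion places the seventh in the bass: D.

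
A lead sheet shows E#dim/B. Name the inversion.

E#dim/B means E# diminished with B in the bass. B is the fifth of E# diminished (E#–G#–B), so this is second inversion.

second inversion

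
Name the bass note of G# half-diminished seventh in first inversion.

The third of G# half-diminished seventh (G#–B–D–F#) is B; that is the bass in first inversion.

B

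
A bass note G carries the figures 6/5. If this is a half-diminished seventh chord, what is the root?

E

The figures 6/5 mean the third of the chord is in the bass. If G is the third of a half-diminished seventh chord, the root is E (chord tones E–G–Bb–D).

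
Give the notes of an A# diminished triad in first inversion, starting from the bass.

C#, E, A#

A# diminished is A#–C#–E. First inversion puts the third (C#) in the bass, with the remaining tones above: C#, E, A#.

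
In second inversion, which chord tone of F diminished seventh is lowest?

Cb

The fifth of F diminished seventh (F–Ab–Cb–Ebb) is Cb; that is the bass in second inversion.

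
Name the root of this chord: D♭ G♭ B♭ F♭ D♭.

Reordering Db, Gb, Bb, Fb into stacked thirds gives Gb–Bb–Db–Fb; the bottom of that stack, Gb, is the root.

Gb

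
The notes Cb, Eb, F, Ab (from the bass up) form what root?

Cb, Eb, F, Ab are the tones of an F half-diminished seventh chord (F–Ab–Cb–Eb), making F the root.

F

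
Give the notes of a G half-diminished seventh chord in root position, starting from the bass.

The chord tones are G–Bb–Db–F. With the root (G) lowest for root position: G, Bb, Db, F.

G, Bb, Db, F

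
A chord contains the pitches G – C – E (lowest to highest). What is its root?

C

The distinct letter names are G, C, E. Arranged as a stack of thirds they read C–E–G, so C is the root (a C major triad).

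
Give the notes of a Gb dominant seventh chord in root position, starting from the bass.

Gb, Bb, Db, Fb

Gb dominant seventh is Gb–Bb–Db–Fb. Root position puts the root (Gb) in the bass, with the remaining tones above: Gb, Bb, Db, Fb.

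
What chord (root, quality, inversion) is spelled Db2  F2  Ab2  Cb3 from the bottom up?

Db dominant seventh, root position

The pitch classes Db, F, Ab, Cb arrange in thirds as Db–F–Ab–Cb: a Db dominant seventh chord.
The lowest note is Db, the root of the chord, so this is root position (figured bass 7).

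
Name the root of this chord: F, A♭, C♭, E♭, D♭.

The distinct letter names are F, Ab, Cb, Eb, Db. Arranged as a stack of thirds they read Db–F–Ab–Cb–Eb, so Db is the root (a Db dominant ninth chord).

Db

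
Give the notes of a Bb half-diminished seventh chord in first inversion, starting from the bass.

Db, Fb, Ab, Bb

The chord tones are Bb–Db–Fb–Ab. With the third (Db) lowest for first inversion: Db, Fb, Ab, Bb.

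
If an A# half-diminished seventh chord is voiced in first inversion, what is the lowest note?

C#

A# half-diminished seventh is A#–C#–E–G#. First inversion places the third in the bass: C#.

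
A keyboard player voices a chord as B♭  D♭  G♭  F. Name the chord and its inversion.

Gb major seventh, first inversion

The distinct note names are Bb, Db, Gb, F. Stacked in thirds they read Gb–Bb–Db–F, which is a major seventh chord on Gb.
The lowest note is Bb, the third of the chord, so this is first inversion (figured bass 6/5).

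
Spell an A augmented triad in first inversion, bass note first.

The chord tones are A–C#–E#. With the third (C#) lowest for first inversion: C#, E#, A.

C#, E#, A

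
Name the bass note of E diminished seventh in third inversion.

Db

In third inversion the seventh is lowest. For E diminished seventh (E–G–Bb–Db) that is Db.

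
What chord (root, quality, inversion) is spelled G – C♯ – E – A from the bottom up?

A dominant seventh, third inversion

The distinct note names are G, C#, E, A. Stacked in thirds they read A–C#–E–G, which is a dominant seventh chord on A.
G is the seventh of A dominant seventh; seventh in the bass means third inversion (figured bass 4/2).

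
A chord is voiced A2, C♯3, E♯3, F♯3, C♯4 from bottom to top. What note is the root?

A, C#, E#, F# are the tones of an F# minor-major seventh chord (F#–A–C#–E#), making F# the root.

F#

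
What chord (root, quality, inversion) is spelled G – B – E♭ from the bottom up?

The distinct note names are G, B, Eb. Stacked in thirds they read Eb–G–B, which is an augmented triad on Eb.
With the third (G) in the bass, the chord is in first inversion (figured bass 6).

Eb augmented, first inversion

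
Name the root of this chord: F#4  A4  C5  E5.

F#

The distinct letter names are F#, A, C, E. Arranged as a stack of thirds they read F#–A–C–E, so F# is the root (an F# half-diminished seventh chord).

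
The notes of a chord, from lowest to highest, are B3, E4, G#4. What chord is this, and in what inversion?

E major, second inversion

The distinct note names are B, E, G#. Stacked in thirds they read E–G#–B, which is a major triad on E.
B is the fifth of E major; fifth in the bass means second inversion (figured bass 6/4).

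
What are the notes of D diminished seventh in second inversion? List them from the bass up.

Ab, Cb, D, F

D diminished seventh is D–F–Ab–Cb. Second inversion puts the fifth (Ab) in the bass, with the remaining tones above: Ab, Cb, D, F.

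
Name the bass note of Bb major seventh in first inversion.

D

In first inversion the third is lowest. For Bb major seventh (Bb–D–F–A) that is D.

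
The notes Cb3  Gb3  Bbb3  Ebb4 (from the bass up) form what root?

Cb

The distinct letter names are Cb, Gb, Bbb, Ebb. Arranged as a stack of thirds they read Cb–Ebb–Gb–Bbb, so Cb is the root (a Cb minor seventh chord).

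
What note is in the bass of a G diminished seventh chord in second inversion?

Db

The fifth of G diminished seventh (G–Bb–Db–Fb) is Db; that is the bass in second inversion.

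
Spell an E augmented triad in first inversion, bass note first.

E augmented is E–G#–B#. First inversion puts the third (G#) in the bass, with the remaining tones above: G#, B#, E.

G#, B#, E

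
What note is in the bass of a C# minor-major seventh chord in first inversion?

E

In first inversion the third is lowest. For C# minor-major seventh (C#–E–G#–B#) that is E.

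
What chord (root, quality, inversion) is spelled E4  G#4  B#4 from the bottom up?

The distinct note names are E, G#, B#. Stacked in thirds they read E–G#–B#, which is an augmented triad on E.
With the root (E) in the bass, the chord is in root position (figured bass 5/3).

E augmented, root position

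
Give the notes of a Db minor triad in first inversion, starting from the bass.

Fb, Ab, Db

Db minor is Db–Fb–Ab. First inversion puts the third (Fb) in the bass, with the remaining tones above: Fb, Ab, Db.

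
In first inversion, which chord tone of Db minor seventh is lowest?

Fb

Db minor seventh is Db–Fb–Ab–Cb. First inversion places the third in the bass: Fb.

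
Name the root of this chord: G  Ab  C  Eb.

Ab

G, Ab, C, Eb are the tones of an Ab major seventh chord (Ab–C–Eb–G), making Ab the root.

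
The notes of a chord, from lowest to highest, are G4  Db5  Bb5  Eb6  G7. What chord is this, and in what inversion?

The pitch classes G, Db, Bb, Eb arrange in thirds as Eb–G–Bb–Db: an Eb dominant seventh chord.
The lowest note is G, the third of the chord, so this is first inversion (figured bass 6/5).

Eb dominant seventh, first inversion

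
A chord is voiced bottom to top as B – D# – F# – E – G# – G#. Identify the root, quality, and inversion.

E major ninth, second inversion

Reducing to letter names: B, D#, F#, E, G#. These stack in thirds as E–G#–B–D#–F# — an E major ninth chord.
B is the fifth of E major ninth; fifth in the bass means second inversion.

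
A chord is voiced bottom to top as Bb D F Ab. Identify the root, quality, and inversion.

Bb dominant seventh, root position

The pitch classes Bb, D, F, Ab arrange in thirds as Bb–D–F–Ab: a Bb dominant seventh chord.
Bb is the root of Bb dominant seventh; root in the bass means root position (figured bass 7).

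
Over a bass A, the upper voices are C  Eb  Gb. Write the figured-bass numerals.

The notes A, C, Eb, Gb stack in thirds as A–C–Eb–Gb — an A diminished seventh chord. The bass A is the root, so this is root position: figured 7.

7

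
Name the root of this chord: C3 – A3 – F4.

Reordering C, A, F into stacked thirds gives F–A–C; the bottom of that stack, F, is the root.

F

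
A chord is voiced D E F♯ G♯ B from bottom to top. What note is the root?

Reordering D, E, F#, G#, B into stacked thirds gives E–G#–B–D–F#; the bottom of that stack, E, is the root.

E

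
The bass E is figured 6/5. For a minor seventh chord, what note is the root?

The figures 6/5 mean the third of the chord is in the bass. If E is the third of a minor seventh chord, the root is C# (chord tones C#–E–G#–B).

C#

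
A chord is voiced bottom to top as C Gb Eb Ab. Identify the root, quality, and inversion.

Ab dominant seventh, first inversion

Reducing to letter names: C, Gb, Eb, Ab. These stack in thirds as Ab–C–Eb–Gb — an Ab dominant seventh chord.
The lowest note is C, the third of the chord, so this is first inversion (figured bass 6/5).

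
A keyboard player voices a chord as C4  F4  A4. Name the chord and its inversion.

F major, second inversion

Reducing to letter names: C, F, A. These stack in thirds as F–A–C — an F major triad.
With the fifth (C) in the bass, the chord is in second inversion (figured bass 6/4).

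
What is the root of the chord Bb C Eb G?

C

The distinct letter names are Bb, C, Eb, G. Arranged as a stack of thirds they read C–Eb–G–Bb, so C is the root (a C minor seventh chord).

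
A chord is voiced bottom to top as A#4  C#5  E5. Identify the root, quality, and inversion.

Reducing to letter names: A#, C#, E. These stack in thirds as A#–C#–E — an A# diminished triad.
The lowest note is A#, the root of the chord, so this is root position (figured bass 5/3).

A# diminished, root position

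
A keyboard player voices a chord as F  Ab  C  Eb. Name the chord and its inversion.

The distinct note names are F, Ab, C, Eb. Stacked in thirds they read F–Ab–C–Eb, which is a minor seventh chord on F.
F is the root of F minor seventh; root in the bass means root position (figured bass 7).

F minor seventh, root position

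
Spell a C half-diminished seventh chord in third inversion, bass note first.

Spelling C half-diminished seventh: C–Eb–Gb–Bb. In third inversion the seventh is bass, giving Bb, C, Eb, Gb from the bottom.

Bb, C, Eb, Gb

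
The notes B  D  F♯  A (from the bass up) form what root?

B

B, D, F#, A are the tones of a B minor seventh chord (B–D–F#–A), making B the root.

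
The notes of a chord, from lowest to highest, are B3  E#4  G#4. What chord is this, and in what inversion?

Reducing to letter names: B, E#, G#. These stack in thirds as E#–G#–B — an E# diminished triad.
The lowest note is B, the fifth of the chord, so this is second inversion (figured bass 6/4).

E# diminished, second inversion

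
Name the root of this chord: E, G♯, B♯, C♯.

C#

E, G#, B#, C# are the tones of a C# minor-major seventh chord (C#–E–G#–B#), making C# the root.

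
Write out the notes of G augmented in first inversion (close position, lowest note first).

G augmented is G–B–D#. First inversion puts the third (B) in the bass, with the remaining tones above: B, D#, G.

B, D#, G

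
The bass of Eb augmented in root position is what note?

Eb

The root of Eb augmented (Eb–G–B) is Eb; that is the bass in root position.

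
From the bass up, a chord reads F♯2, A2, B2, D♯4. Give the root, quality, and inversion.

B dominant seventh, second inversion

Reducing to letter names: F#, A, B, D#. These stack in thirds as B–D#–F#–A — a B dominant seventh chord.
With the fifth (F#) in the bass, the chord is in second inversion (figured bass 4/3).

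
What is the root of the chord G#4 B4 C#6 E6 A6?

The distinct letter names are G#, B, C#, E, A. Arranged as a stack of thirds they read A–C#–E–G#–B, so A is the root (an A major ninth chord).

A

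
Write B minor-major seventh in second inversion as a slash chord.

Bm(maj7)/F#

Second inversion of B minor-major seventh has the fifth (F#) in the bass. As a slash chord: Bm(maj7)/F#.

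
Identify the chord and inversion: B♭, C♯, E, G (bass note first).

The distinct note names are Bb, C#, E, G. Stacked in thirds they read C#–E–G–Bb, which is a diminished seventh chord on C#.
The lowest note is Bb, the seventh of the chord, so this is third inversion (figured bass 4/2).

C# diminished seventh, third inversion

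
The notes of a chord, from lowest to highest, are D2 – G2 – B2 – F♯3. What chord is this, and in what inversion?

The distinct note names are D, G, B, F#. Stacked in thirds they read G–B–D–F#, which is a major seventh chord on G.
With the fifth (D) in the bass, the chord is in second inversion (figured bass 4/3).

G major seventh, second inversion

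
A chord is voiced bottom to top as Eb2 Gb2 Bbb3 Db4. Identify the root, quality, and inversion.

Reducing to letter names: Eb, Gb, Bbb, Db. These stack in thirds as Eb–Gb–Bbb–Db — an Eb half-diminished seventh chord.
With the root (Eb) in the bass, the chord is in root position (figured bass 7).

Eb half-diminished seventh, root position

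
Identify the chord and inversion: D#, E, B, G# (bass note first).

Reducing to letter names: D#, E, B, G#. These stack in thirds as E–G#–B–D# — an E major seventh chord.
The lowest note is D#, the seventh of the chord, so this is third inversion (figured bass 4/2).

E major seventh, third inversion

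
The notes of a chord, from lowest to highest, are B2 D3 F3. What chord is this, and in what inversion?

The pitch classes B, D, F arrange in thirds as B–D–F: a B diminished triad.
B is the root of B diminished; root in the bass means root position (figured bass 5/3).

B diminished, root position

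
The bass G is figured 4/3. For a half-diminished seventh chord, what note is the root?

C#

The figures 4/3 mean the fifth of the chord is in the bass. If G is the fifth of a half-diminished seventh chord, the root is C# (chord tones C#–E–G–B).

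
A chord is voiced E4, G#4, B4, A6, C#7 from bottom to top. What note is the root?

A

Reordering E, G#, B, A, C# into stacked thirds gives A–C#–E–G#–B; the bottom of that stack, A, is the root.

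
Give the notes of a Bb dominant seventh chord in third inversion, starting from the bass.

Spelling Bb dominant seventh: Bb–D–F–Ab. In third inversion the seventh is bass, giving Ab, Bb, D, F from the bottom.

Ab, Bb, D, F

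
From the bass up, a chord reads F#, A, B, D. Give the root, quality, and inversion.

B minor seventh, second inversion

The pitch classes F#, A, B, D arrange in thirds as B–D–F#–A: a B minor seventh chord.
The lowest note is F#, the fifth of the chord, so this is second inversion (figured bass 4/3).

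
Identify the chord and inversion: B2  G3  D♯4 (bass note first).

The distinct note names are B, G, D#. Stacked in thirds they read G–B–D#, which is an augmented triad on G.
The lowest note is B, the third of the chord, so this is first inversion (figured bass 6).

G augmented, first inversion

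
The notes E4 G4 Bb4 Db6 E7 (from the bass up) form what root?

E

The distinct letter names are E, G, Bb, Db. Arranged as a stack of thirds they read E–G–Bb–Db, so E is the root (an E diminished seventh chord).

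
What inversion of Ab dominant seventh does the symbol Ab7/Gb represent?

Ab7/Gb means Ab dominant seventh with Gb in the bass. Gb is the seventh of Ab dominant seventh (Ab–C–Eb–Gb), so this is third inversion.

third inversion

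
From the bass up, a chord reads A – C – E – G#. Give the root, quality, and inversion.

The pitch classes A, C, E, G# arrange in thirds as A–C–E–G#: an A minor-major seventh chord.
With the root (A) in the bass, the chord is in root position (figured bass 7).

A minor-major seventh, root position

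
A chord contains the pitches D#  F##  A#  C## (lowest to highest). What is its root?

D#

Reordering D#, F##, A#, C## into stacked thirds gives D#–F##–A#–C##; the bottom of that stack, D#, is the root.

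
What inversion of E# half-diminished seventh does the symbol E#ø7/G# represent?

first inversion

E#ø7/G# means E# half-diminished seventh with G# in the bass. G# is the third of E# half-diminished seventh (E#–G#–B–D#), so this is first inversion.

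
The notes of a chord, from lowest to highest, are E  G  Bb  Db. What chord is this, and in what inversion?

The pitch classes E, G, Bb, Db arrange in thirds as E–G–Bb–Db: an E diminished seventh chord.
The lowest note is E, the root of the chord, so this is root position (figured bass 7).

E diminished seventh, root position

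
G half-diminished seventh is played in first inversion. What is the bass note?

In first inversion the third is lowest. For G half-diminished seventh (G–Bb–Db–F) that is Bb.

Bb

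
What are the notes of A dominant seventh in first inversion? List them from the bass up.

C#, E, G, A

Spelling A dominant seventh: A–C#–E–G. In first inversion the third is bass, giving C#, E, G, A from the bottom.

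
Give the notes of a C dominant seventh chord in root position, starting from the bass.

C dominant seventh is C–E–G–Bb. Root position puts the root (C) in the bass, with the remaining tones above: C, E, G, Bb.

C, E, G, Bb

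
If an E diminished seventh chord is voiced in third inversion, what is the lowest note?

Db

E diminished seventh is E–G–Bb–Db. Third inversion places the seventh in the bass: Db.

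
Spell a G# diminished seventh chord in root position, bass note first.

G#, B, D, F

Spelling G# diminished seventh: G#–B–D–F. In root position the root is bass, giving G#, B, D, F from the bottom.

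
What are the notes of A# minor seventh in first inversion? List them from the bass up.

C#, E#, G#, A#

Spelling A# minor seventh: A#–C#–E#–G#. In first inversion the third is bass, giving C#, E#, G#, A# from the bottom.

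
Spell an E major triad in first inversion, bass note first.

G#, B, E

Spelling E major: E–G#–B. In first inversion the third is bass, giving G#, B, E from the bottom.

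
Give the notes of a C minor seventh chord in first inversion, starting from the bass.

Eb, G, Bb, C

Spelling C minor seventh: C–Eb–G–Bb. In first inversion the third is bass, giving Eb, G, Bb, C from the bottom.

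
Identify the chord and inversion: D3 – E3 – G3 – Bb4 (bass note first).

The distinct note names are D, E, G, Bb. Stacked in thirds they read E–G–Bb–D, which is a half-diminished seventh chord on E.
D is the seventh of E half-diminished seventh; seventh in the bass means third inversion (figured bass 4/2).

E half-diminished seventh, third inversion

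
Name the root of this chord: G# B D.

G#

G#, B, D are the tones of a G# diminished triad (G#–B–D), making G# the root.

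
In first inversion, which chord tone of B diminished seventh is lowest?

In first inversion the third is lowest. For B diminished seventh (B–D–F–Ab) that is D.

D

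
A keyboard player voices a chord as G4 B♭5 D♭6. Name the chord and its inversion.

G diminished, root position

The pitch classes G, Bb, Db arrange in thirds as G–Bb–Db: a G diminished triad.
The lowest note is G, the root of the chord, so this is root position (figured bass 5/3).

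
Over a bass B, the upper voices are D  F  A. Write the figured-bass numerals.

7

The notes B, D, F, A stack in thirds as B–D–F–A — a B half-diminished seventh chord. The bass B is the root, so this is root position: figured 7.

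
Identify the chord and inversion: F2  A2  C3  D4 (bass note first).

D minor seventh, first inversion

The distinct note names are F, A, C, D. Stacked in thirds they read D–F–A–C, which is a minor seventh chord on D.
The lowest note is F, the third of the chord, so this is first inversion (figured bass 6/5).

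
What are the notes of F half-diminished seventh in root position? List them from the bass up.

Spelling F half-diminished seventh: F–Ab–Cb–Eb. In root position the root is bass, giving F, Ab, Cb, Eb from the bottom.

F, Ab, Cb, Eb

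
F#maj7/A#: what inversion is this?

first inversion

F#maj7/A# means F# major seventh with A# in the bass. A# is the third of F# major seventh (F#–A#–C#–E#), so this is first inversion.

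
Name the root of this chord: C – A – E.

The distinct letter names are C, A, E. Arranged as a stack of thirds they read A–C–E, so A is the root (an A minor triad).

A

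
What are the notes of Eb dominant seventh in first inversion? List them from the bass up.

Eb dominant seventh is Eb–G–Bb–Db. First inversion puts the third (G) in the bass, with the remaining tones above: G, Bb, Db, Eb.

G, Bb, Db, Eb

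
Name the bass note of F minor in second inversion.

C

F minor is F–Ab–C. Second inversion places the fifth in the bass: C.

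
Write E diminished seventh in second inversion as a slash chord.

Second inversion of E diminished seventh has the fifth (Bb) in the bass. As a slash chord: Edim7/Bb.

Edim7/Bb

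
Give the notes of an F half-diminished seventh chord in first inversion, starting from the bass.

Ab, Cb, Eb, F

F half-diminished seventh is F–Ab–Cb–Eb. First inversion puts the third (Ab) in the bass, with the remaining tones above: Ab, Cb, Eb, F.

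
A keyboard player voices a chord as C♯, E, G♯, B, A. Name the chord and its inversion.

A major ninth, first inversion

Reducing to letter names: C#, E, G#, B, A. These stack in thirds as A–C#–E–G#–B — an A major ninth chord.
The lowest note is C#, the third of the chord, so this is first inversion.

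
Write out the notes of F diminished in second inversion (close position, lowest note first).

Cb, F, Ab

Spelling F diminished: F–Ab–Cb. In second inversion the fifth is bass, giving Cb, F, Ab from the bottom.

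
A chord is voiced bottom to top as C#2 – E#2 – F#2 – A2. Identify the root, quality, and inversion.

Reducing to letter names: C#, E#, F#, A. These stack in thirds as F#–A–C#–E# — an F# minor-major seventh chord.
With the fifth (C#) in the bass, the chord is in second inversion (figured bass 4/3).

F# minor-major seventh, second inversion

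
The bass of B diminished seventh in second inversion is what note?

B diminished seventh is B–D–F–Ab. Second inversion places the fifth in the bass: F.

F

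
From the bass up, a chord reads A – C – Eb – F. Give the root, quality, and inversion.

F dominant seventh, first inversion

Reducing to letter names: A, C, Eb, F. These stack in thirds as F–A–C–Eb — an F dominant seventh chord.
The lowest note is A, the third of the chord, so this is first inversion (figured bass 6/5).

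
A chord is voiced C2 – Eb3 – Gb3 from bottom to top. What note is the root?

C, Eb, Gb are the tones of a C diminished triad (C–Eb–Gb), making C the root.

C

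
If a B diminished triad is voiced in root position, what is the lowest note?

B

In root position the root is lowest. For B diminished (B–D–F) that is B.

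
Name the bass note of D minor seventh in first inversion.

F

In first inversion the third is lowest. For D minor seventh (D–F–A–C) that is F.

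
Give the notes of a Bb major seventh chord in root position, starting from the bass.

Bb, D, F, A

Bb major seventh is Bb–D–F–A. Root position puts the root (Bb) in the bass, with the remaining tones above: Bb, D, F, A.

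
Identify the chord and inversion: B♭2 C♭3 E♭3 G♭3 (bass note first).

The pitch classes Bb, Cb, Eb, Gb arrange in thirds as Cb–Eb–Gb–Bb: a Cb major seventh chord.
The lowest note is Bb, the seventh of the chord, so this is third inversion (figured bass 4/2).

Cb major seventh, third inversion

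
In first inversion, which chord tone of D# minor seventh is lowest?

F#

D# minor seventh is D#–F#–A#–C#. First inversion places the third in the bass: F#.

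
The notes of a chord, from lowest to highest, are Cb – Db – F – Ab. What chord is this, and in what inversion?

The distinct note names are Cb, Db, F, Ab. Stacked in thirds they read Db–F–Ab–Cb, which is a dominant seventh chord on Db.
The lowest note is Cb, the seventh of the chord, so this is third inversion (figured bass 4/2).

Db dominant seventh, third inversion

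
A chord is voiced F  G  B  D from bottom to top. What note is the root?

F, G, B, D are the tones of a G dominant seventh chord (G–B–D–F), making G the root.

G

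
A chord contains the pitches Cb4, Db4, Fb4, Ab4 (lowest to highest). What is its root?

Cb, Db, Fb, Ab are the tones of a Db minor seventh chord (Db–Fb–Ab–Cb), making Db the root.

Db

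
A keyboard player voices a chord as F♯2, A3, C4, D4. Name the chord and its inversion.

The pitch classes F#, A, C, D arrange in thirds as D–F#–A–C: a D dominant seventh chord.
The lowest note is F#, the third of the chord, so this is first inversion (figured bass 6/5).

D dominant seventh, first inversion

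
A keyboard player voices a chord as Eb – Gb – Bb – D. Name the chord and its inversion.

Eb minor-major seventh, root position

The pitch classes Eb, Gb, Bb, D arrange in thirds as Eb–Gb–Bb–D: an Eb minor-major seventh chord.
Eb is the root of Eb minor-major seventh; root in the bass means root position (figured bass 7).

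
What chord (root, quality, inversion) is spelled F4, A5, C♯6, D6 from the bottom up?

The distinct note names are F, A, C#, D. Stacked in thirds they read D–F–A–C#, which is a minor-major seventh chord on D.
F is the third of D minor-major seventh; third in the bass means first inversion (figured bass 6/5).

D minor-major seventh, first inversion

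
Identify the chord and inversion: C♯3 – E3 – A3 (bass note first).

Reducing to letter names: C#, E, A. These stack in thirds as A–C#–E — an A major triad.
The lowest note is C#, the third of the chord, so this is first inversion (figured bass 6).

A major, first inversion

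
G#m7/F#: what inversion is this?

G#m7/F# means G# minor seventh with F# in the bass. F# is the seventh of G# minor seventh (G#–B–D#–F#), so this is third inversion.

third inversion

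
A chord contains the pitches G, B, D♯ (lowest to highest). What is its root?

G, B, D# are the tones of a G augmented triad (G–B–D#), making G the root.

G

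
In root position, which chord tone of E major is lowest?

E

E major is E–G#–B. Root position places the root in the bass: E.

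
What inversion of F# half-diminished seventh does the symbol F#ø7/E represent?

third inversion

F#ø7/E means F# half-diminished seventh with E in the bass. E is the seventh of F# half-diminished seventh (F#–A–C–E), so this is third inversion.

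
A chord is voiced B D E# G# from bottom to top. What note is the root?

E#

B, D, E#, G# are the tones of an E# diminished seventh chord (E#–G#–B–D), making E# the root.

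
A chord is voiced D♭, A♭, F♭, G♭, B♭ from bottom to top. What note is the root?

Reordering Db, Ab, Fb, Gb, Bb into stacked thirds gives Gb–Bb–Db–Fb–Ab; the bottom of that stack, Gb, is the root.

Gb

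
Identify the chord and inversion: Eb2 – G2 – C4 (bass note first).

C minor, first inversion

Reducing to letter names: Eb, G, C. These stack in thirds as C–Eb–G — a C minor triad.
Eb is the third of C minor; third in the bass means first inversion (figured bass 6).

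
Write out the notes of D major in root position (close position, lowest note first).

Spelling D major: D–F#–A. In root position the root is bass, giving D, F#, A from the bottom.

D, F#, A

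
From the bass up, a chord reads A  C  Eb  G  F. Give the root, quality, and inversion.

The distinct note names are A, C, Eb, G, F. Stacked in thirds they read F–A–C–Eb–G, which is a dominant ninth chord on F.
A is the third of F dominant ninth; third in the bass means first inversion.

F dominant ninth, first inversion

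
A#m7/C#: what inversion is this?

first inversion

A#m7/C# means A# minor seventh with C# in the bass. C# is the third of A# minor seventh (A#–C#–E#–G#), so this is first inversion.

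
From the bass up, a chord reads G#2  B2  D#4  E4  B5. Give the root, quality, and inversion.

Reducing to letter names: G#, B, D#, E. These stack in thirds as E–G#–B–D# — an E major seventh chord.
The lowest note is G#, the third of the chord, so this is first inversion (figured bass 6/5).

E major seventh, first inversion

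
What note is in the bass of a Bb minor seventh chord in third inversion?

Ab

Bb minor seventh is Bb–Db–F–Ab. Third inversion places the seventh in the bass: Ab.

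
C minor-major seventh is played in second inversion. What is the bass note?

The fifth of C minor-major seventh (C–Eb–G–B) is G; that is the bass in second inversion.

G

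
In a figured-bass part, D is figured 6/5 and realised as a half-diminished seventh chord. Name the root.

B

The figures 6/5 mean the third of the chord is in the bass. If D is the third of a half-diminished seventh chord, the root is B (chord tones B–D–F–A).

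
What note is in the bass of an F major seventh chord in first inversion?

A

F major seventh is F–A–C–E. First inversion places the third in the bass: A.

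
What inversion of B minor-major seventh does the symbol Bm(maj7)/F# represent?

Bm(maj7)/F# means B minor-major seventh with F# in the bass. F# is the fifth of B minor-major seventh (B–D–F#–A#), so this is second inversion.

second inversion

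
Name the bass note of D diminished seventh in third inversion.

Cb

D diminished seventh is D–F–Ab–Cb. Third inversion places the seventh in the bass: Cb.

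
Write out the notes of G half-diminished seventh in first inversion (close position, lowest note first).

Bb, Db, F, G

The chord tones are G–Bb–Db–F. With the third (Bb) lowest for first inversion: Bb, Db, F, G.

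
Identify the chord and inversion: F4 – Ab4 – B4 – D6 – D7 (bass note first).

B diminished seventh, second inversion

The pitch classes F, Ab, B, D arrange in thirds as B–D–F–Ab: a B diminished seventh chord.
With the fifth (F) in the bass, the chord is in second inversion (figured bass 4/3).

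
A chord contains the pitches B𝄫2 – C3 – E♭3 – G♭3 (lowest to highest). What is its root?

The distinct letter names are Bbb, C, Eb, Gb. Arranged as a stack of thirds they read C–Eb–Gb–Bbb, so C is the root (a C diminished seventh chord).

C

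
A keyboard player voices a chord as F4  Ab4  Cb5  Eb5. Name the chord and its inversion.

F half-diminished seventh, root position

Reducing to letter names: F, Ab, Cb, Eb. These stack in thirds as F–Ab–Cb–Eb — an F half-diminished seventh chord.
The lowest note is F, the root of the chord, so this is root position (figured bass 7).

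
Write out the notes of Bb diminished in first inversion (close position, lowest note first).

The chord tones are Bb–Db–Fb. With the third (Db) lowest for first inversion: Db, Fb, Bb.

Db, Fb, Bb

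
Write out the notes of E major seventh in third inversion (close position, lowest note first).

D#, E, G#, B

Spelling E major seventh: E–G#–B–D#. In third inversion the seventh is bass, giving D#, E, G#, B from the bottom.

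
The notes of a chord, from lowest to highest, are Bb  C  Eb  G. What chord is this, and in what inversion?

Reducing to letter names: Bb, C, Eb, G. These stack in thirds as C–Eb–G–Bb — a C minor seventh chord.
The lowest note is Bb, the seventh of the chord, so this is third inversion (figured bass 4/2).

C minor seventh, third inversion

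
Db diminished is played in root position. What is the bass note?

Db

In root position the root is lowest. For Db diminished (Db–Fb–Abb) that is Db.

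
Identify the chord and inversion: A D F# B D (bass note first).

B minor seventh, third inversion

Reducing to letter names: A, D, F#, B. These stack in thirds as B–D–F#–A — a B minor seventh chord.
With the seventh (A) in the bass, the chord is in third inversion (figured bass 4/2).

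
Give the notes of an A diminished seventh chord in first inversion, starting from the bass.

C, Eb, Gb, A

A diminished seventh is A–C–Eb–Gb. First inversion puts the third (C) in the bass, with the remaining tones above: C, Eb, Gb, A.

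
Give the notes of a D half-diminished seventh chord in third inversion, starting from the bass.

Spelling D half-diminished seventh: D–F–Ab–C. In third inversion the seventh is bass, giving C, D, F, Ab from the bottom.

C, D, F, Ab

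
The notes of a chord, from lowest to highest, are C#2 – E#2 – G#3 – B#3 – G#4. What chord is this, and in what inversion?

C# major seventh, root position

The distinct note names are C#, E#, G#, B#. Stacked in thirds they read C#–E#–G#–B#, which is a major seventh chord on C#.
With the root (C#) in the bass, the chord is in root position (figured bass 7).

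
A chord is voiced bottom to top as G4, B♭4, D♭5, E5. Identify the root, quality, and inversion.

The distinct note names are G, Bb, Db, E. Stacked in thirds they read E–G–Bb–Db, which is a diminished seventh chord on E.
With the third (G) in the bass, the chord is in first inversion (figured bass 6/5).

E diminished seventh, first inversion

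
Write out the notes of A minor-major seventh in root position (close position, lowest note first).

A minor-major seventh is A–C–E–G#. Root position puts the root (A) in the bass, with the remaining tones above: A, C, E, G#.

A, C, E, G#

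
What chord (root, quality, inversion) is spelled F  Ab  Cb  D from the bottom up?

Reducing to letter names: F, Ab, Cb, D. These stack in thirds as D–F–Ab–Cb — a D diminished seventh chord.
The lowest note is F, the third of the chord, so this is first inversion (figured bass 6/5).

D diminished seventh, first inversion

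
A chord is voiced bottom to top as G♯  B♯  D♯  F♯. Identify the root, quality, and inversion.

G# dominant seventh, root position

The distinct note names are G#, B#, D#, F#. Stacked in thirds they read G#–B#–D#–F#, which is a dominant seventh chord on G#.
The lowest note is G#, the root of the chord, so this is root position (figured bass 7).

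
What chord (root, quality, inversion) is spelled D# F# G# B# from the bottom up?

G# dominant seventh, second inversion

The distinct note names are D#, F#, G#, B#. Stacked in thirds they read G#–B#–D#–F#, which is a dominant seventh chord on G#.
With the fifth (D#) in the bass, the chord is in second inversion (figured bass 4/3).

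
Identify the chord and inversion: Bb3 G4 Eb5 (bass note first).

The distinct note names are Bb, G, Eb. Stacked in thirds they read Eb–G–Bb, which is a major triad on Eb.
Bb is the fifth of Eb major; fifth in the bass means second inversion (figured bass 6/4).

Eb major, second inversion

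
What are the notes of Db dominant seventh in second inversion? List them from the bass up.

Ab, Cb, Db, F

Db dominant seventh is Db–F–Ab–Cb. Second inversion puts the fifth (Ab) in the bass, with the remaining tones above: Ab, Cb, Db, F.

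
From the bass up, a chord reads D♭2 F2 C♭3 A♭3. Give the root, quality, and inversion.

The pitch classes Db, F, Cb, Ab arrange in thirds as Db–F–Ab–Cb: a Db dominant seventh chord.
Db is the root of Db dominant seventh; root in the bass means root position (figured bass 7).

Db dominant seventh, root position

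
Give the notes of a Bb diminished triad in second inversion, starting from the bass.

Fb, Bb, Db

Bb diminished is Bb–Db–Fb. Second inversion puts the fifth (Fb) in the bass, with the remaining tones above: Fb, Bb, Db.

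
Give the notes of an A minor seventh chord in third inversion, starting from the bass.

The chord tones are A–C–E–G. With the seventh (G) lowest for third inversion: G, A, C, E.

G, A, C, E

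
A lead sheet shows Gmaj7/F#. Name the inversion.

third inversion

Gmaj7/F# means G major seventh with F# in the bass. F# is the seventh of G major seventh (G–B–D–F#), so this is third inversion.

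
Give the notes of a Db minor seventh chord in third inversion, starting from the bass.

Db minor seventh is Db–Fb–Ab–Cb. Third inversion puts the seventh (Cb) in the bass, with the remaining tones above: Cb, Db, Fb, Ab.

Cb, Db, Fb, Ab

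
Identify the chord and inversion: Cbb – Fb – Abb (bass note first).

Reducing to letter names: Cbb, Fb, Abb. These stack in thirds as Fb–Abb–Cbb — an Fb diminished triad.
With the fifth (Cbb) in the bass, the chord is in second inversion (figured bass 6/4).

Fb diminished, second inversion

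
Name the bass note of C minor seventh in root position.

The root of C minor seventh (C–Eb–G–Bb) is C; that is the bass in root position.

C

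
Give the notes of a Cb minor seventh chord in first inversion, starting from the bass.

Ebb, Gb, Bbb, Cb

The chord tones are Cb–Ebb–Gb–Bbb. With the third (Ebb) lowest for first inversion: Ebb, Gb, Bbb, Cb.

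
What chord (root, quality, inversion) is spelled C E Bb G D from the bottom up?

C dominant ninth, root position

The distinct note names are C, E, Bb, G, D. Stacked in thirds they read C–E–G–Bb–D, which is a dominant ninth chord on C.
C is the root of C dominant ninth; root in the bass means root position.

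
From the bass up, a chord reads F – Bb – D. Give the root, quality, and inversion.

The distinct note names are F, Bb, D. Stacked in thirds they read Bb–D–F, which is a major triad on Bb.
With the fifth (F) in the bass, the chord is in second inversion (figured bass 6/4).

Bb major, second inversion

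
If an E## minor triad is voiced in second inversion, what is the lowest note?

E## minor is E##–G##–B##. Second inversion places the fifth in the bass: B##.

B##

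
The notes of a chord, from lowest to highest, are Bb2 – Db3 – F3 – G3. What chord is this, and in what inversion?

G half-diminished seventh, first inversion

The pitch classes Bb, Db, F, G arrange in thirds as G–Bb–Db–F: a G half-diminished seventh chord.
The lowest note is Bb, the third of the chord, so this is first inversion (figured bass 6/5).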